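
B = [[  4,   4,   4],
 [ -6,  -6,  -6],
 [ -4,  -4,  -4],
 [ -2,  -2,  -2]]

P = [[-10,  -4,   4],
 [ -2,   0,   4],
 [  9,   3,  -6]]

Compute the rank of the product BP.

First compute BP:
[[-12,  -4,   8],
 [ 18,   6, -12],
 [ 12,   4,  -8],
 [  6,   2,  -4]]
Now row reduce the product.
R2 ← R2 + (3/2)·R1: [0, 0, 0]
R3 ← R3 + R1: [0, 0, 0]
R4 ← R4 + (1/2)·R1: [0, 0, 0]
1 nonzero row, so rank(BP) = 1.

1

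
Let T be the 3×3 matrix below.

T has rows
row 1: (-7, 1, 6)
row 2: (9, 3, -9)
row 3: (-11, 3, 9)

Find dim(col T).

2

Row reduce to echelon form.
R2 ← R2 + (9/7)·R1: [0, 30/7, -9/7]
R3 ← R3 − (11/7)·R1: [0, 10/7, -3/7]
R3 ← R3 − (1/3)·R2: [0, 0, 0]
Echelon form has 2 nonzero rows, so rank(T) = 2.
The column space has dimension equal to the rank: 2.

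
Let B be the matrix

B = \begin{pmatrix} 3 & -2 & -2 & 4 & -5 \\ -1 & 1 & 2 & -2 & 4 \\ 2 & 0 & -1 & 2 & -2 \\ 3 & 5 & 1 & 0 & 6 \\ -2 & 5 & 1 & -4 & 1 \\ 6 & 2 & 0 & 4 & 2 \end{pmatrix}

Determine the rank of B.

Row reduce to echelon form.
R2 ← R2 + (1/3)·R1: [0, 1/3, 4/3, -2/3, 7/3]
R3 ← R3 − (2/3)·R1: [0, 4/3, 1/3, -2/3, 4/3]
R4 ← R4 − R1: [0, 7, 3, -4, 11]
R5 ← R5 + (2/3)·R1: [0, 11/3, -1/3, -4/3, -7/3]
R6 ← R6 − (2)·R1: [0, 6, 4, -4, 12]
R3 ← R3 − (4)·R2: [0, 0, -5, 2, -8]
R4 ← R4 − (21)·R2: [0, 0, -25, 10, -38]
R5 ← R5 − (11)·R2: [0, 0, -15, 6, -28]
R6 ← R6 − (18)·R2: [0, 0, -20, 8, -30]
R4 ← R4 − (5)·R3: [0, 0, 0, 0, 2]
R5 ← R5 − (3)·R3: [0, 0, 0, 0, -4]
R6 ← R6 − (4)·R3: [0, 0, 0, 0, 2]
R5 ← R5 + (2)·R4: [0, 0, 0, 0, 0]
R6 ← R6 − R4: [0, 0, 0, 0, 0]
Echelon form has 4 nonzero rows, so rank(B) = 4.

4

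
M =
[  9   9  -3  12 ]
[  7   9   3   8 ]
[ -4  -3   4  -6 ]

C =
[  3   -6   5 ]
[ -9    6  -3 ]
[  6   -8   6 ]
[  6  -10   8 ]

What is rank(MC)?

First compute MC:
[[  0, -96,  96],
 [  6, -92,  90],
 [  3,  34, -35]]
Now row reduce the product.
Swap R1 ↔ R2
R3 ← R3 − (1/2)·R1: [0, 80, -80]
R3 ← R3 + (5/6)·R2: [0, 0, 0]
2 nonzero rows, so rank(MC) = 2.

2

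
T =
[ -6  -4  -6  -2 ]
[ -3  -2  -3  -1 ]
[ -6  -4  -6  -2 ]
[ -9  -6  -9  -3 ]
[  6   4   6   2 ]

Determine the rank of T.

1

Row reduce to echelon form.
R2 ← R2 − (1/2)·R1: [0, 0, 0, 0]
R3 ← R3 − R1: [0, 0, 0, 0]
R4 ← R4 − (3/2)·R1: [0, 0, 0, 0]
R5 ← R5 + R1: [0, 0, 0, 0]
Echelon form has 1 nonzero row, so rank(T) = 1.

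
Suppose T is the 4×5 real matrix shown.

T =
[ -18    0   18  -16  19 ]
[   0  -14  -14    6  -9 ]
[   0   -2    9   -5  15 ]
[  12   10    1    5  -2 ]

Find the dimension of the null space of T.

1

Row reduce to echelon form.
R4 ← R4 + (2/3)·R1: [0, 10, 13, -17/3, 32/3]
R3 ← R3 − (1/7)·R2: [0, 0, 11, -41/7, 114/7]
R4 ← R4 + (5/7)·R2: [0, 0, 3, -29/21, 89/21]
R4 ← R4 − (3/11)·R3: [0, 0, 0, 50/231, -47/231]
4 nonzero rows, so rank(T) = 4.
T has 5 columns; by rank–nullity, nullity = 5 − 4 = 1.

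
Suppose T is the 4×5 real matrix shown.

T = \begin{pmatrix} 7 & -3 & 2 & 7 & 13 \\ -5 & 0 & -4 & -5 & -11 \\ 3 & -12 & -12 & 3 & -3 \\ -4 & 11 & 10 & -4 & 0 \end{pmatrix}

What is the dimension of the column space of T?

Row reduce to echelon form.
R2 ← R2 + (5/7)·R1: [0, -15/7, -18/7, 0, -12/7]
R3 ← R3 − (3/7)·R1: [0, -75/7, -90/7, 0, -60/7]
R4 ← R4 + (4/7)·R1: [0, 65/7, 78/7, 0, 52/7]
R3 ← R3 − (5)·R2: [0, 0, 0, 0, 0]
R4 ← R4 + (13/3)·R2: [0, 0, 0, 0, 0]
Echelon form has 2 nonzero rows, so rank(T) = 2.
The column space has dimension equal to the rank: 2.

2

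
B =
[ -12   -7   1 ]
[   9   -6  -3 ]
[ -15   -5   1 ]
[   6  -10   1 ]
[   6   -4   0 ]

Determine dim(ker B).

0

Row reduce to echelon form.
R2 ← R2 + (3/4)·R1: [0, -45/4, -9/4]
R3 ← R3 − (5/4)·R1: [0, 15/4, -1/4]
R4 ← R4 + (1/2)·R1: [0, -27/2, 3/2]
R5 ← R5 + (1/2)·R1: [0, -15/2, 1/2]
R3 ← R3 + (1/3)·R2: [0, 0, -1]
R4 ← R4 − (6/5)·R2: [0, 0, 21/5]
R5 ← R5 − (2/3)·R2: [0, 0, 2]
R4 ← R4 + (21/5)·R3: [0, 0, 0]
R5 ← R5 + (2)·R3: [0, 0, 0]
3 nonzero rows, so rank(B) = 3.
B has 3 columns; by rank–nullity, nullity = 3 − 3 = 0.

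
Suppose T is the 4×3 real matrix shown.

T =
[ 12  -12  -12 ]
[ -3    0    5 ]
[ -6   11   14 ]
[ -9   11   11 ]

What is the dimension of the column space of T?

Row reduce to echelon form.
R2 ← R2 + (1/4)·R1: [0, -3, 2]
R3 ← R3 + (1/2)·R1: [0, 5, 8]
R4 ← R4 + (3/4)·R1: [0, 2, 2]
R3 ← R3 + (5/3)·R2: [0, 0, 34/3]
R4 ← R4 + (2/3)·R2: [0, 0, 10/3]
R4 ← R4 − (5/17)·R3: [0, 0, 0]
Echelon form has 3 nonzero rows, so rank(T) = 3.
The column space has dimension equal to the rank: 3.

3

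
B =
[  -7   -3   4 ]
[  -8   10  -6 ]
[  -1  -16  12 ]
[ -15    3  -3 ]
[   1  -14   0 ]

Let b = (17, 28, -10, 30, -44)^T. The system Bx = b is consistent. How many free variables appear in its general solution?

Row reduce the augmented matrix [B | b].
R2 ← R2 − (8/7)·R1: [0, 94/7, -74/7, 60/7]
R3 ← R3 − (1/7)·R1: [0, -109/7, 80/7, -87/7]
R4 ← R4 − (15/7)·R1: [0, 66/7, -81/7, -45/7]
R5 ← R5 + (1/7)·R1: [0, -101/7, 4/7, -291/7]
R3 ← R3 + (109/94)·R2: [0, 0, -39/47, -117/47]
R4 ← R4 − (33/47)·R2: [0, 0, -195/47, -585/47]
R5 ← R5 + (101/94)·R2: [0, 0, -507/47, -1521/47]
R4 ← R4 − (5)·R3: [0, 0, 0, 0]
R5 ← R5 − (13)·R3: [0, 0, 0, 0]
The echelon form has 3 nonzero rows, and every pivot lies in the first 3 columns, so rank(B) = rank([B|b]) = 3.
The system is consistent.
Free variables = (unknowns) − (rank) = 3 − 3 = 0.

0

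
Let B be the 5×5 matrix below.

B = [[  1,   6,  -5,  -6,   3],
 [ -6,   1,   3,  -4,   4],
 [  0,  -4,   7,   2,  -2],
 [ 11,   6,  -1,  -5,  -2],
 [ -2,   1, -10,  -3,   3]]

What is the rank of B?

Row reduce to echelon form.
R2 ← R2 + (6)·R1: [0, 37, -27, -40, 22]
R4 ← R4 − (11)·R1: [0, -60, 54, 61, -35]
R5 ← R5 + (2)·R1: [0, 13, -20, -15, 9]
R3 ← R3 + (4/37)·R2: [0, 0, 151/37, -86/37, 14/37]
R4 ← R4 + (60/37)·R2: [0, 0, 378/37, -143/37, 25/37]
R5 ← R5 − (13/37)·R2: [0, 0, -389/37, -35/37, 47/37]
R4 ← R4 − (378/151)·R3: [0, 0, 0, 295/151, -41/151]
R5 ← R5 + (389/151)·R3: [0, 0, 0, -1047/151, 339/151]
R5 ← R5 + (1047/295)·R4: [0, 0, 0, 0, 378/295]
Echelon form has 5 nonzero rows, so rank(B) = 5.

5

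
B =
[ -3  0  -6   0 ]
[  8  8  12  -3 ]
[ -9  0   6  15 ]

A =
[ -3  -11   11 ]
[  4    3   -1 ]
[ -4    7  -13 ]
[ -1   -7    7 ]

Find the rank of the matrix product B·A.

3

First compute BA:
[[ 33,  -9,  45],
 [-37,  41, -97],
 [-12,  36, -72]]
Now row reduce the product.
R2 ← R2 + (37/33)·R1: [0, 340/11, -512/11]
R3 ← R3 + (4/11)·R1: [0, 360/11, -612/11]
R3 ← R3 − (18/17)·R2: [0, 0, -108/17]
3 nonzero rows, so rank(BA) = 3.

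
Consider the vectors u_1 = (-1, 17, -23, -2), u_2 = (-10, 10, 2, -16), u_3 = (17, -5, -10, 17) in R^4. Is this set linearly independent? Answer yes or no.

Form the matrix with these vectors as rows and row reduce.
R2 ← R2 − (10)·R1: [0, -160, 232, 4]
R3 ← R3 + (17)·R1: [0, 284, -401, -17]
R3 ← R3 + (71/40)·R2: [0, 0, 54/5, -99/10]
3 nonzero rows, so the 3 vectors span a space of dimension 3.
Since 3 = 3, the vectors are linearly independent.

yes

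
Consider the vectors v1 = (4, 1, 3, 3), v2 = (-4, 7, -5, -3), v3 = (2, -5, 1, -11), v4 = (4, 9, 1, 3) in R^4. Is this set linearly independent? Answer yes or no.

Form the matrix with these vectors as rows and row reduce.
R2 ← R2 + R1: [0, 8, -2, 0]
R3 ← R3 − (1/2)·R1: [0, -11/2, -1/2, -25/2]
R4 ← R4 − R1: [0, 8, -2, 0]
R3 ← R3 + (11/16)·R2: [0, 0, -15/8, -25/2]
R4 ← R4 − R2: [0, 0, 0, 0]
3 nonzero rows, so the 4 vectors span a space of dimension 3.
Since 3 < 4, the vectors are linearly dependent.

no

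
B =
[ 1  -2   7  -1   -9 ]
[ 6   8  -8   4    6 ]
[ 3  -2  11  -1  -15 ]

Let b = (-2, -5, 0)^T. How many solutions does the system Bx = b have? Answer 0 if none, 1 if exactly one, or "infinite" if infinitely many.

Row reduce the augmented matrix [B | b].
R2 ← R2 − (6)·R1: [0, 20, -50, 10, 60, 7]
R3 ← R3 − (3)·R1: [0, 4, -10, 2, 12, 6]
R3 ← R3 − (1/5)·R2: [0, 0, 0, 0, 0, 23/5]
The echelon form has 3 nonzero rows; the last pivot sits in the augmented column, so rank(B) = 2 but rank([B|b]) = 3.
Since the ranks differ, the system is inconsistent.
It has no solutions.

0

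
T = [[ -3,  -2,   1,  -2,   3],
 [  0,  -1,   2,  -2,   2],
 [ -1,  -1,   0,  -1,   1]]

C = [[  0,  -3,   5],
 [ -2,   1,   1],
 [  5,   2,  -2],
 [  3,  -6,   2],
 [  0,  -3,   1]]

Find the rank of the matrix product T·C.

First compute TC:
[[  3,  12, -20],
 [  6,   9,  -7],
 [ -1,   5,  -7]]
Now row reduce the product.
R2 ← R2 − (2)·R1: [0, -15, 33]
R3 ← R3 + (1/3)·R1: [0, 9, -41/3]
R3 ← R3 + (3/5)·R2: [0, 0, 92/15]
3 nonzero rows, so rank(TC) = 3.

3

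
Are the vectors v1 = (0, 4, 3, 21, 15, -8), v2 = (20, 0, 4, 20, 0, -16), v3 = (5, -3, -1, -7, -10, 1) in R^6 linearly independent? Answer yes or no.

yes

Form the matrix with these vectors as rows and row reduce.
Swap R1 ↔ R2
R3 ← R3 − (1/4)·R1: [0, -3, -2, -12, -10, 5]
R3 ← R3 + (3/4)·R2: [0, 0, 1/4, 15/4, 5/4, -1]
3 nonzero rows, so the 3 vectors span a space of dimension 3.
Since 3 = 3, the vectors are linearly independent.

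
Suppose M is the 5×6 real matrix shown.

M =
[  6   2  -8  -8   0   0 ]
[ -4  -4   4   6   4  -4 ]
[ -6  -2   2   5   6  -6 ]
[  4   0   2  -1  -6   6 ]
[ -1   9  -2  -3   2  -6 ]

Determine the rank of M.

4

Row reduce to echelon form.
R2 ← R2 + (2/3)·R1: [0, -8/3, -4/3, 2/3, 4, -4]
R3 ← R3 + R1: [0, 0, -6, -3, 6, -6]
R4 ← R4 − (2/3)·R1: [0, -4/3, 22/3, 13/3, -6, 6]
R5 ← R5 + (1/6)·R1: [0, 28/3, -10/3, -13/3, 2, -6]
R4 ← R4 − (1/2)·R2: [0, 0, 8, 4, -8, 8]
R5 ← R5 + (7/2)·R2: [0, 0, -8, -2, 16, -20]
R4 ← R4 + (4/3)·R3: [0, 0, 0, 0, 0, 0]
R5 ← R5 − (4/3)·R3: [0, 0, 0, 2, 8, -12]
Swap R4 ↔ R5
Echelon form has 4 nonzero rows, so rank(M) = 4.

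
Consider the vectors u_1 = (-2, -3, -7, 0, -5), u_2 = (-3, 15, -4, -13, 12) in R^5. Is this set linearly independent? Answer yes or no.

yes

Form the matrix with these vectors as rows and row reduce.
R2 ← R2 − (3/2)·R1: [0, 39/2, 13/2, -13, 39/2]
2 nonzero rows, so the 2 vectors span a space of dimension 2.
Since 2 = 2, the vectors are linearly independent.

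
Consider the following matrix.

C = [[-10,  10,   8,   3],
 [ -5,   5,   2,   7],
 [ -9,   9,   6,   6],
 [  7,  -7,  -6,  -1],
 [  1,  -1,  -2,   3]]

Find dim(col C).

Row reduce to echelon form.
R2 ← R2 − (1/2)·R1: [0, 0, -2, 11/2]
R3 ← R3 − (9/10)·R1: [0, 0, -6/5, 33/10]
R4 ← R4 + (7/10)·R1: [0, 0, -2/5, 11/10]
R5 ← R5 + (1/10)·R1: [0, 0, -6/5, 33/10]
R3 ← R3 − (3/5)·R2: [0, 0, 0, 0]
R4 ← R4 − (1/5)·R2: [0, 0, 0, 0]
R5 ← R5 − (3/5)·R2: [0, 0, 0, 0]
Echelon form has 2 nonzero rows, so rank(C) = 2.
The column space has dimension equal to the rank: 2.

2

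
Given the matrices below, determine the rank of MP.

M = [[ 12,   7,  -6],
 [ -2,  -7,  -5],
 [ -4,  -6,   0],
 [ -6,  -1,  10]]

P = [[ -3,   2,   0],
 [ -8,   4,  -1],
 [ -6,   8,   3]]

First compute MP:
[[-56,   4, -25],
 [ 92, -72,  -8],
 [ 60, -32,   6],
 [-34,  64,  31]]
Now row reduce the product.
R2 ← R2 + (23/14)·R1: [0, -458/7, -687/14]
R3 ← R3 + (15/14)·R1: [0, -194/7, -291/14]
R4 ← R4 − (17/28)·R1: [0, 431/7, 1293/28]
R3 ← R3 − (97/229)·R2: [0, 0, 0]
R4 ← R4 + (431/458)·R2: [0, 0, 0]
2 nonzero rows, so rank(MP) = 2.

2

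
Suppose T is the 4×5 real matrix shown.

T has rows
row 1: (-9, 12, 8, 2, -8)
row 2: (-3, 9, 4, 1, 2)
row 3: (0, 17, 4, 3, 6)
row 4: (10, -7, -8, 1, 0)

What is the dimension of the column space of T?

3

Row reduce to echelon form.
R2 ← R2 − (1/3)·R1: [0, 5, 4/3, 1/3, 14/3]
R4 ← R4 + (10/9)·R1: [0, 19/3, 8/9, 29/9, -80/9]
R3 ← R3 − (17/5)·R2: [0, 0, -8/15, 28/15, -148/15]
R4 ← R4 − (19/15)·R2: [0, 0, -4/5, 14/5, -74/5]
R4 ← R4 − (3/2)·R3: [0, 0, 0, 0, 0]
Echelon form has 3 nonzero rows, so rank(T) = 3.
The column space has dimension equal to the rank: 3.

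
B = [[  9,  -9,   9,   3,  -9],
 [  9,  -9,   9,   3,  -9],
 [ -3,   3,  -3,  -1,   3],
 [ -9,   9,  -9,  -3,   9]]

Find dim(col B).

1

Row reduce to echelon form.
R2 ← R2 − R1: [0, 0, 0, 0, 0]
R3 ← R3 + (1/3)·R1: [0, 0, 0, 0, 0]
R4 ← R4 + R1: [0, 0, 0, 0, 0]
Echelon form has 1 nonzero row, so rank(B) = 1.
The column space has dimension equal to the rank: 1.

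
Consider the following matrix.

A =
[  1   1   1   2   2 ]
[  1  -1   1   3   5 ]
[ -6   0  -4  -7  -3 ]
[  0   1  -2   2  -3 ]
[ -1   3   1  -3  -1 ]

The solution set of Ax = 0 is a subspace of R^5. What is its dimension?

Row reduce to echelon form.
R2 ← R2 − R1: [0, -2, 0, 1, 3]
R3 ← R3 + (6)·R1: [0, 6, 2, 5, 9]
R5 ← R5 + R1: [0, 4, 2, -1, 1]
R3 ← R3 + (3)·R2: [0, 0, 2, 8, 18]
R4 ← R4 + (1/2)·R2: [0, 0, -2, 5/2, -3/2]
R5 ← R5 + (2)·R2: [0, 0, 2, 1, 7]
R4 ← R4 + R3: [0, 0, 0, 21/2, 33/2]
R5 ← R5 − R3: [0, 0, 0, -7, -11]
R5 ← R5 + (2/3)·R4: [0, 0, 0, 0, 0]
4 nonzero rows, so rank(A) = 4.
A has 5 columns; by rank–nullity, nullity = 5 − 4 = 1.

1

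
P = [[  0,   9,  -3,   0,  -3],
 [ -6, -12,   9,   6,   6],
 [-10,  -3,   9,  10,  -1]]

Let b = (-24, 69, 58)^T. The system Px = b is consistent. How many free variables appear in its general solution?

Row reduce the augmented matrix [P | b].
Swap R1 ↔ R2
R3 ← R3 − (5/3)·R1: [0, 17, -6, 0, -11, -57]
R3 ← R3 − (17/9)·R2: [0, 0, -1/3, 0, -16/3, -35/3]
The echelon form has 3 nonzero rows, and every pivot lies in the first 5 columns, so rank(P) = rank([P|b]) = 3.
The system is consistent.
Free variables = (unknowns) − (rank) = 5 − 3 = 2.

2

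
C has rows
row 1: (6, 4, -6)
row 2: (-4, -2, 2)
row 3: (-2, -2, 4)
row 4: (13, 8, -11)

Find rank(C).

2

Row reduce to echelon form.
R2 ← R2 + (2/3)·R1: [0, 2/3, -2]
R3 ← R3 + (1/3)·R1: [0, -2/3, 2]
R4 ← R4 − (13/6)·R1: [0, -2/3, 2]
R3 ← R3 + R2: [0, 0, 0]
R4 ← R4 + R2: [0, 0, 0]
Echelon form has 2 nonzero rows, so rank(C) = 2.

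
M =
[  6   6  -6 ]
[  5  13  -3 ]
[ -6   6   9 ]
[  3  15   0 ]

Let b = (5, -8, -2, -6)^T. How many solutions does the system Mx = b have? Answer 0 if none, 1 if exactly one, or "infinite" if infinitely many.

0

Row reduce the augmented matrix [M | b].
R2 ← R2 − (5/6)·R1: [0, 8, 2, -73/6]
R3 ← R3 + R1: [0, 12, 3, 3]
R4 ← R4 − (1/2)·R1: [0, 12, 3, -17/2]
R3 ← R3 − (3/2)·R2: [0, 0, 0, 85/4]
R4 ← R4 − (3/2)·R2: [0, 0, 0, 39/4]
R4 ← R4 − (39/85)·R3: [0, 0, 0, 0]
The echelon form has 3 nonzero rows; the last pivot sits in the augmented column, so rank(M) = 2 but rank([M|b]) = 3.
Since the ranks differ, the system is inconsistent.
It has no solutions.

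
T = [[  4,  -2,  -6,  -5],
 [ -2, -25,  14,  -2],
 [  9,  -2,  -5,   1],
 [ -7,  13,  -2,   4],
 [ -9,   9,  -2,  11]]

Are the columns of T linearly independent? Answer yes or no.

Row reduce T to echelon form.
R2 ← R2 + (1/2)·R1: [0, -26, 11, -9/2]
R3 ← R3 − (9/4)·R1: [0, 5/2, 17/2, 49/4]
R4 ← R4 + (7/4)·R1: [0, 19/2, -25/2, -19/4]
R5 ← R5 + (9/4)·R1: [0, 9/2, -31/2, -1/4]
R3 ← R3 + (5/52)·R2: [0, 0, 497/52, 1229/104]
R4 ← R4 + (19/52)·R2: [0, 0, -441/52, -665/104]
R5 ← R5 + (9/52)·R2: [0, 0, -707/52, -107/104]
R4 ← R4 + (63/71)·R3: [0, 0, 0, 581/142]
R5 ← R5 + (101/71)·R3: [0, 0, 0, 2241/142]
R5 ← R5 − (27/7)·R4: [0, 0, 0, 0]
4 pivots among 4 columns.
Every column is a pivot column, so the columns are linearly independent.

yes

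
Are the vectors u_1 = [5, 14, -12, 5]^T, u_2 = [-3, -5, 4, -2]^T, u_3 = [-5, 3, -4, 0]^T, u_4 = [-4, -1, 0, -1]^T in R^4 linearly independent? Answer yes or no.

no

Form the matrix with these vectors as rows and row reduce.
R2 ← R2 + (3/5)·R1: [0, 17/5, -16/5, 1]
R3 ← R3 + R1: [0, 17, -16, 5]
R4 ← R4 + (4/5)·R1: [0, 51/5, -48/5, 3]
R3 ← R3 − (5)·R2: [0, 0, 0, 0]
R4 ← R4 − (3)·R2: [0, 0, 0, 0]
2 nonzero rows, so the 4 vectors span a space of dimension 2.
Since 2 < 4, the vectors are linearly dependent.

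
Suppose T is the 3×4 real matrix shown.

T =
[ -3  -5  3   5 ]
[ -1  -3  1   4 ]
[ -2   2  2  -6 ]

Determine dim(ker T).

Row reduce to echelon form.
R2 ← R2 − (1/3)·R1: [0, -4/3, 0, 7/3]
R3 ← R3 − (2/3)·R1: [0, 16/3, 0, -28/3]
R3 ← R3 + (4)·R2: [0, 0, 0, 0]
2 nonzero rows, so rank(T) = 2.
T has 4 columns; by rank–nullity, nullity = 4 − 2 = 2.

2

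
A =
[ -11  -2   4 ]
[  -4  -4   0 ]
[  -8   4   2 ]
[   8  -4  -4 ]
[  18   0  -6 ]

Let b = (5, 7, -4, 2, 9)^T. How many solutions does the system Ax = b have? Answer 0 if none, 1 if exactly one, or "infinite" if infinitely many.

0

Row reduce the augmented matrix [A | b].
R2 ← R2 − (4/11)·R1: [0, -36/11, -16/11, 57/11]
R3 ← R3 − (8/11)·R1: [0, 60/11, -10/11, -84/11]
R4 ← R4 + (8/11)·R1: [0, -60/11, -12/11, 62/11]
R5 ← R5 + (18/11)·R1: [0, -36/11, 6/11, 189/11]
R3 ← R3 + (5/3)·R2: [0, 0, -10/3, 1]
R4 ← R4 − (5/3)·R2: [0, 0, 4/3, -3]
R5 ← R5 − R2: [0, 0, 2, 12]
R4 ← R4 + (2/5)·R3: [0, 0, 0, -13/5]
R5 ← R5 + (3/5)·R3: [0, 0, 0, 63/5]
R5 ← R5 + (63/13)·R4: [0, 0, 0, 0]
The echelon form has 4 nonzero rows; the last pivot sits in the augmented column, so rank(A) = 3 but rank([A|b]) = 4.
Since the ranks differ, the system is inconsistent.
It has no solutions.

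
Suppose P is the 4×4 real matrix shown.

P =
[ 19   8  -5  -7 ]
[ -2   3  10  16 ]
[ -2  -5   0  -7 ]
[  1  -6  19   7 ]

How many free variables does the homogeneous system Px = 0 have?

0

Row reduce to echelon form.
R2 ← R2 + (2/19)·R1: [0, 73/19, 180/19, 290/19]
R3 ← R3 + (2/19)·R1: [0, -79/19, -10/19, -147/19]
R4 ← R4 − (1/19)·R1: [0, -122/19, 366/19, 140/19]
R3 ← R3 + (79/73)·R2: [0, 0, 710/73, 641/73]
R4 ← R4 + (122/73)·R2: [0, 0, 2562/73, 2400/73]
R4 ← R4 − (1281/355)·R3: [0, 0, 0, 423/355]
4 nonzero rows, so rank(P) = 4.
P has 4 columns; by rank–nullity, nullity = 4 − 4 = 0.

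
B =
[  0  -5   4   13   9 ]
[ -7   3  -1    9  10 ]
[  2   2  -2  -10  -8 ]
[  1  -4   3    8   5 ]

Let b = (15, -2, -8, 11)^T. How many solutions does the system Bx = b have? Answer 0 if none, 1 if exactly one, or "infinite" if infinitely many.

Row reduce the augmented matrix [B | b].
Swap R1 ↔ R2
R3 ← R3 + (2/7)·R1: [0, 20/7, -16/7, -52/7, -36/7, -60/7]
R4 ← R4 + (1/7)·R1: [0, -25/7, 20/7, 65/7, 45/7, 75/7]
R3 ← R3 + (4/7)·R2: [0, 0, 0, 0, 0, 0]
R4 ← R4 − (5/7)·R2: [0, 0, 0, 0, 0, 0]
The echelon form has 2 nonzero rows, and every pivot lies in the first 5 columns, so rank(B) = rank([B|b]) = 2.
The system is consistent.
rank = 2 < 5 unknowns, so there are infinitely many solutions.

infinite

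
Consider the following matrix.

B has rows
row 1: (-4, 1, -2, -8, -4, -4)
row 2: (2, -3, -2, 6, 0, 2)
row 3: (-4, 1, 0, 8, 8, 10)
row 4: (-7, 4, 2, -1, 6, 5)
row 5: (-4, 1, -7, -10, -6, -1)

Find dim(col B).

4

Row reduce to echelon form.
R2 ← R2 + (1/2)·R1: [0, -5/2, -3, 2, -2, 0]
R3 ← R3 − R1: [0, 0, 2, 16, 12, 14]
R4 ← R4 − (7/4)·R1: [0, 9/4, 11/2, 13, 13, 12]
R5 ← R5 − R1: [0, 0, -5, -2, -2, 3]
R4 ← R4 + (9/10)·R2: [0, 0, 14/5, 74/5, 56/5, 12]
R4 ← R4 − (7/5)·R3: [0, 0, 0, -38/5, -28/5, -38/5]
R5 ← R5 + (5/2)·R3: [0, 0, 0, 38, 28, 38]
R5 ← R5 + (5)·R4: [0, 0, 0, 0, 0, 0]
Echelon form has 4 nonzero rows, so rank(B) = 4.
The column space has dimension equal to the rank: 4.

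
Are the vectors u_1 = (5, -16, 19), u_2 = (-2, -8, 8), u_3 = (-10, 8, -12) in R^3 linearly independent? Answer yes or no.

no

Form the matrix with these vectors as rows and row reduce.
R2 ← R2 + (2/5)·R1: [0, -72/5, 78/5]
R3 ← R3 + (2)·R1: [0, -24, 26]
R3 ← R3 − (5/3)·R2: [0, 0, 0]
2 nonzero rows, so the 3 vectors span a space of dimension 2.
Since 2 < 3, the vectors are linearly dependent.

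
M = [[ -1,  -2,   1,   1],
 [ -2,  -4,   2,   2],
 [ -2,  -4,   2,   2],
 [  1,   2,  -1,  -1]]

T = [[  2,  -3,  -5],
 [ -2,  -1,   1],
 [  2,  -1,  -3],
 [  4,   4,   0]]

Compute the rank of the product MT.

First compute MT:
[[  8,   8,   0],
 [ 16,  16,   0],
 [ 16,  16,   0],
 [ -8,  -8,   0]]
Now row reduce the product.
R2 ← R2 − (2)·R1: [0, 0, 0]
R3 ← R3 − (2)·R1: [0, 0, 0]
R4 ← R4 + R1: [0, 0, 0]
1 nonzero row, so rank(MT) = 1.

1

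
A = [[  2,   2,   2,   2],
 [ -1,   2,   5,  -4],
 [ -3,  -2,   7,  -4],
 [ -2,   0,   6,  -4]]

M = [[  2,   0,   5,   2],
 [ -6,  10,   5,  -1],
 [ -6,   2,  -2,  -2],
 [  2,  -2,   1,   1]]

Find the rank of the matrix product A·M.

First compute AM:
[[-16,  20,  18,   0],
 [-52,  38,  -9, -18],
 [-44,   2, -43, -22],
 [-48,  20, -26, -20]]
Now row reduce the product.
R2 ← R2 − (13/4)·R1: [0, -27, -135/2, -18]
R3 ← R3 − (11/4)·R1: [0, -53, -185/2, -22]
R4 ← R4 − (3)·R1: [0, -40, -80, -20]
R3 ← R3 − (53/27)·R2: [0, 0, 40, 40/3]
R4 ← R4 − (40/27)·R2: [0, 0, 20, 20/3]
R4 ← R4 − (1/2)·R3: [0, 0, 0, 0]
3 nonzero rows, so rank(AM) = 3.

3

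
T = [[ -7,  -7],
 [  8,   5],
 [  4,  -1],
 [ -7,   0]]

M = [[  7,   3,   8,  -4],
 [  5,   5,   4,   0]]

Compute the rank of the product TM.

First compute TM:
[[-84, -56, -84,  28],
 [ 81,  49,  84, -32],
 [ 23,   7,  28, -16],
 [-49, -21, -56,  28]]
Now row reduce the product.
R2 ← R2 + (27/28)·R1: [0, -5, 3, -5]
R3 ← R3 + (23/84)·R1: [0, -25/3, 5, -25/3]
R4 ← R4 − (7/12)·R1: [0, 35/3, -7, 35/3]
R3 ← R3 − (5/3)·R2: [0, 0, 0, 0]
R4 ← R4 + (7/3)·R2: [0, 0, 0, 0]
2 nonzero rows, so rank(TM) = 2.

2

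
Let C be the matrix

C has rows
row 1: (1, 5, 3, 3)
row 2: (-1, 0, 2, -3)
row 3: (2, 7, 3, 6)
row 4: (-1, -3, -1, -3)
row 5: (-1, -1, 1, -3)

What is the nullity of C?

Row reduce to echelon form.
R2 ← R2 + R1: [0, 5, 5, 0]
R3 ← R3 − (2)·R1: [0, -3, -3, 0]
R4 ← R4 + R1: [0, 2, 2, 0]
R5 ← R5 + R1: [0, 4, 4, 0]
R3 ← R3 + (3/5)·R2: [0, 0, 0, 0]
R4 ← R4 − (2/5)·R2: [0, 0, 0, 0]
R5 ← R5 − (4/5)·R2: [0, 0, 0, 0]
2 nonzero rows, so rank(C) = 2.
C has 4 columns; by rank–nullity, nullity = 4 − 2 = 2.

2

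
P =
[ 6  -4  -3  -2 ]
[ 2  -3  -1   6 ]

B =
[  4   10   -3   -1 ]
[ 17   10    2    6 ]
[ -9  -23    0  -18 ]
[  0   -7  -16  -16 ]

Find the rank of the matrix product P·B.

2

First compute PB:
[[-17, 103,   6,  56],
 [-34, -29, -108, -98]]
Now row reduce the product.
R2 ← R2 − (2)·R1: [0, -235, -120, -210]
2 nonzero rows, so rank(PB) = 2.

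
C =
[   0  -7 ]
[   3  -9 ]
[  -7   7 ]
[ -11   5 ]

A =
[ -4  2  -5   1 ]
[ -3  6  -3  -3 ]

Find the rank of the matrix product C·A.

First compute CA:
[[ 21, -42,  21,  21],
 [ 15, -48,  12,  30],
 [  7,  28,  14, -28],
 [ 29,   8,  40, -26]]
Now row reduce the product.
R2 ← R2 − (5/7)·R1: [0, -18, -3, 15]
R3 ← R3 − (1/3)·R1: [0, 42, 7, -35]
R4 ← R4 − (29/21)·R1: [0, 66, 11, -55]
R3 ← R3 + (7/3)·R2: [0, 0, 0, 0]
R4 ← R4 + (11/3)·R2: [0, 0, 0, 0]
2 nonzero rows, so rank(CA) = 2.

2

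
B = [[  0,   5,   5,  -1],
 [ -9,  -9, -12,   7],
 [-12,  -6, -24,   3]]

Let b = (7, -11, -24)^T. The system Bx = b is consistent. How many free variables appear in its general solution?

Row reduce the augmented matrix [B | b].
Swap R1 ↔ R2
R3 ← R3 − (4/3)·R1: [0, 6, -8, -19/3, -28/3]
R3 ← R3 − (6/5)·R2: [0, 0, -14, -77/15, -266/15]
The echelon form has 3 nonzero rows, and every pivot lies in the first 4 columns, so rank(B) = rank([B|b]) = 3.
The system is consistent.
Free variables = (unknowns) − (rank) = 4 − 3 = 1.

1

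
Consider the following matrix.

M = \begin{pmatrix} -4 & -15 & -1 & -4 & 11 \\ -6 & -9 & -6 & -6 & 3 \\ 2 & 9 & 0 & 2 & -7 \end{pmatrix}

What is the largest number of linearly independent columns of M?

Row reduce to echelon form.
R2 ← R2 − (3/2)·R1: [0, 27/2, -9/2, 0, -27/2]
R3 ← R3 + (1/2)·R1: [0, 3/2, -1/2, 0, -3/2]
R3 ← R3 − (1/9)·R2: [0, 0, 0, 0, 0]
Echelon form has 2 nonzero rows, so rank(M) = 2.
The rank gives the maximum number of linearly independent columns: 2.

2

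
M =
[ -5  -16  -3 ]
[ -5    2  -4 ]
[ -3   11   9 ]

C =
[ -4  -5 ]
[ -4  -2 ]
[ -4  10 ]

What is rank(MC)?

First compute MC:
[[ 96,  27],
 [ 28, -19],
 [-68,  83]]
Now row reduce the product.
R2 ← R2 − (7/24)·R1: [0, -215/8]
R3 ← R3 + (17/24)·R1: [0, 817/8]
R3 ← R3 + (19/5)·R2: [0, 0]
2 nonzero rows, so rank(MC) = 2.

2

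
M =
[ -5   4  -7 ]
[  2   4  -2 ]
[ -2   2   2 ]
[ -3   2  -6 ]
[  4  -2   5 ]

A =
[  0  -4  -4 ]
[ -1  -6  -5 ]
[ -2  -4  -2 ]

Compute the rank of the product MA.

First compute MA:
[[ 10,  24,  14],
 [  0, -24, -24],
 [ -6, -12,  -6],
 [ 10,  24,  14],
 [ -8, -24, -16]]
Now row reduce the product.
R3 ← R3 + (3/5)·R1: [0, 12/5, 12/5]
R4 ← R4 − R1: [0, 0, 0]
R5 ← R5 + (4/5)·R1: [0, -24/5, -24/5]
R3 ← R3 + (1/10)·R2: [0, 0, 0]
R5 ← R5 − (1/5)·R2: [0, 0, 0]
2 nonzero rows, so rank(MA) = 2.

2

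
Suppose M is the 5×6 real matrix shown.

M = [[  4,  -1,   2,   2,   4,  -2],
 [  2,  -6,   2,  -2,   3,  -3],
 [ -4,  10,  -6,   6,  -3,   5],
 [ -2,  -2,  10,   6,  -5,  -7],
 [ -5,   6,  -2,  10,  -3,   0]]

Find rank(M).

4

Row reduce to echelon form.
R2 ← R2 − (1/2)·R1: [0, -11/2, 1, -3, 1, -2]
R3 ← R3 + R1: [0, 9, -4, 8, 1, 3]
R4 ← R4 + (1/2)·R1: [0, -5/2, 11, 7, -3, -8]
R5 ← R5 + (5/4)·R1: [0, 19/4, 1/2, 25/2, 2, -5/2]
R3 ← R3 + (18/11)·R2: [0, 0, -26/11, 34/11, 29/11, -3/11]
R4 ← R4 − (5/11)·R2: [0, 0, 116/11, 92/11, -38/11, -78/11]
R5 ← R5 + (19/22)·R2: [0, 0, 15/11, 109/11, 63/22, -93/22]
R4 ← R4 + (58/13)·R3: [0, 0, 0, 288/13, 108/13, -108/13]
R5 ← R5 + (15/26)·R3: [0, 0, 0, 152/13, 57/13, -57/13]
R5 ← R5 − (19/36)·R4: [0, 0, 0, 0, 0, 0]
Echelon form has 4 nonzero rows, so rank(M) = 4.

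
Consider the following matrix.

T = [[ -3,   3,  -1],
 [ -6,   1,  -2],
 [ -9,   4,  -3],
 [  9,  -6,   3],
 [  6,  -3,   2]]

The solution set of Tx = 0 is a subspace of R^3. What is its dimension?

Row reduce to echelon form.
R2 ← R2 − (2)·R1: [0, -5, 0]
R3 ← R3 − (3)·R1: [0, -5, 0]
R4 ← R4 + (3)·R1: [0, 3, 0]
R5 ← R5 + (2)·R1: [0, 3, 0]
R3 ← R3 − R2: [0, 0, 0]
R4 ← R4 + (3/5)·R2: [0, 0, 0]
R5 ← R5 + (3/5)·R2: [0, 0, 0]
2 nonzero rows, so rank(T) = 2.
T has 3 columns; by rank–nullity, nullity = 3 − 2 = 1.

1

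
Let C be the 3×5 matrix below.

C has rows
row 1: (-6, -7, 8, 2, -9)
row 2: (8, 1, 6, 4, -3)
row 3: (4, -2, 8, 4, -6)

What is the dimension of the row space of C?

Row reduce to echelon form.
R2 ← R2 + (4/3)·R1: [0, -25/3, 50/3, 20/3, -15]
R3 ← R3 + (2/3)·R1: [0, -20/3, 40/3, 16/3, -12]
R3 ← R3 − (4/5)·R2: [0, 0, 0, 0, 0]
Echelon form has 2 nonzero rows, so rank(C) = 2.
The row space has dimension equal to the rank: 2.

2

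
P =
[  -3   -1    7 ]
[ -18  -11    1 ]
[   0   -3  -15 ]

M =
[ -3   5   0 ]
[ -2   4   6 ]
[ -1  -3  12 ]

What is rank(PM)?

3

First compute PM:
[[  4, -40,  78],
 [ 75, -137, -54],
 [ 21,  33, -198]]
Now row reduce the product.
R2 ← R2 − (75/4)·R1: [0, 613, -3033/2]
R3 ← R3 − (21/4)·R1: [0, 243, -1215/2]
R3 ← R3 − (243/613)·R2: [0, 0, -3888/613]
3 nonzero rows, so rank(PM) = 3.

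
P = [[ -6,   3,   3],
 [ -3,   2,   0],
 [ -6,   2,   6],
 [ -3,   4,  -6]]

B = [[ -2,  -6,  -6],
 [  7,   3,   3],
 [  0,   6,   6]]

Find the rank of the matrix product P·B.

First compute PB:
[[ 33,  63,  63],
 [ 20,  24,  24],
 [ 26,  78,  78],
 [ 34,  -6,  -6]]
Now row reduce the product.
R2 ← R2 − (20/33)·R1: [0, -156/11, -156/11]
R3 ← R3 − (26/33)·R1: [0, 312/11, 312/11]
R4 ← R4 − (34/33)·R1: [0, -780/11, -780/11]
R3 ← R3 + (2)·R2: [0, 0, 0]
R4 ← R4 − (5)·R2: [0, 0, 0]
2 nonzero rows, so rank(PB) = 2.

2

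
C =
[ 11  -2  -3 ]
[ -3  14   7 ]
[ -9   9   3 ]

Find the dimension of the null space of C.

0

Row reduce to echelon form.
R2 ← R2 + (3/11)·R1: [0, 148/11, 68/11]
R3 ← R3 + (9/11)·R1: [0, 81/11, 6/11]
R3 ← R3 − (81/148)·R2: [0, 0, -105/37]
3 nonzero rows, so rank(C) = 3.
C has 3 columns; by rank–nullity, nullity = 3 − 3 = 0.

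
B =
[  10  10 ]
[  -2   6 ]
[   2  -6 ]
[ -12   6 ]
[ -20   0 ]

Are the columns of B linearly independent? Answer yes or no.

yes

Row reduce B to echelon form.
R2 ← R2 + (1/5)·R1: [0, 8]
R3 ← R3 − (1/5)·R1: [0, -8]
R4 ← R4 + (6/5)·R1: [0, 18]
R5 ← R5 + (2)·R1: [0, 20]
R3 ← R3 + R2: [0, 0]
R4 ← R4 − (9/4)·R2: [0, 0]
R5 ← R5 − (5/2)·R2: [0, 0]
2 pivots among 2 columns.
Every column is a pivot column, so the columns are linearly independent.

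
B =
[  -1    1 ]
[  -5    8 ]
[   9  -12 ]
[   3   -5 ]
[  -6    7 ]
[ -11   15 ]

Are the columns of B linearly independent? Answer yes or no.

Row reduce B to echelon form.
R2 ← R2 − (5)·R1: [0, 3]
R3 ← R3 + (9)·R1: [0, -3]
R4 ← R4 + (3)·R1: [0, -2]
R5 ← R5 − (6)·R1: [0, 1]
R6 ← R6 − (11)·R1: [0, 4]
R3 ← R3 + R2: [0, 0]
R4 ← R4 + (2/3)·R2: [0, 0]
R5 ← R5 − (1/3)·R2: [0, 0]
R6 ← R6 − (4/3)·R2: [0, 0]
2 pivots among 2 columns.
Every column is a pivot column, so the columns are linearly independent.

yes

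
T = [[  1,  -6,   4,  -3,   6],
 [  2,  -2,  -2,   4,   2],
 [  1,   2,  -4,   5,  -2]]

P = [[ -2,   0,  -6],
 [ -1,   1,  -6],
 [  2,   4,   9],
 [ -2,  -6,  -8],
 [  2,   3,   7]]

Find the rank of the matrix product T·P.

First compute TP:
[[ 30,  46, 132],
 [-10, -28, -36],
 [-26, -50, -108]]
Now row reduce the product.
R2 ← R2 + (1/3)·R1: [0, -38/3, 8]
R3 ← R3 + (13/15)·R1: [0, -152/15, 32/5]
R3 ← R3 − (4/5)·R2: [0, 0, 0]
2 nonzero rows, so rank(TP) = 2.

2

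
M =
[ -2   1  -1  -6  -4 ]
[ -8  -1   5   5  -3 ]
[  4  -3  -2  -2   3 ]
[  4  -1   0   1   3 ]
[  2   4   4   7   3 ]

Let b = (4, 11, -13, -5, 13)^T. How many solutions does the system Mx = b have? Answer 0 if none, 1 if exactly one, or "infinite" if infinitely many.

Row reduce the augmented matrix [M | b].
R2 ← R2 − (4)·R1: [0, -5, 9, 29, 13, -5]
R3 ← R3 + (2)·R1: [0, -1, -4, -14, -5, -5]
R4 ← R4 + (2)·R1: [0, 1, -2, -11, -5, 3]
R5 ← R5 + R1: [0, 5, 3, 1, -1, 17]
R3 ← R3 − (1/5)·R2: [0, 0, -29/5, -99/5, -38/5, -4]
R4 ← R4 + (1/5)·R2: [0, 0, -1/5, -26/5, -12/5, 2]
R5 ← R5 + R2: [0, 0, 12, 30, 12, 12]
R4 ← R4 − (1/29)·R3: [0, 0, 0, -131/29, -62/29, 62/29]
R5 ← R5 + (60/29)·R3: [0, 0, 0, -318/29, -108/29, 108/29]
R5 ← R5 − (318/131)·R4: [0, 0, 0, 0, 192/131, -192/131]
The echelon form has 5 nonzero rows, and every pivot lies in the first 5 columns, so rank(M) = rank([M|b]) = 5.
The system is consistent.
rank = 5 = number of unknowns, so the solution is unique.

1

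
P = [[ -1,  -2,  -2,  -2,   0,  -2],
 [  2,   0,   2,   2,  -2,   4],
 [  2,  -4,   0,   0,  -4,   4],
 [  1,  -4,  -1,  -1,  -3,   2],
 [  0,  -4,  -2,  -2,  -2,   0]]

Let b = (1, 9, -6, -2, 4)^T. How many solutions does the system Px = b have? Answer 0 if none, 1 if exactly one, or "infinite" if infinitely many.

0

Row reduce the augmented matrix [P | b].
R2 ← R2 + (2)·R1: [0, -4, -2, -2, -2, 0, 11]
R3 ← R3 + (2)·R1: [0, -8, -4, -4, -4, 0, -4]
R4 ← R4 + R1: [0, -6, -3, -3, -3, 0, -1]
R3 ← R3 − (2)·R2: [0, 0, 0, 0, 0, 0, -26]
R4 ← R4 − (3/2)·R2: [0, 0, 0, 0, 0, 0, -35/2]
R5 ← R5 − R2: [0, 0, 0, 0, 0, 0, -7]
R4 ← R4 − (35/52)·R3: [0, 0, 0, 0, 0, 0, 0]
R5 ← R5 − (7/26)·R3: [0, 0, 0, 0, 0, 0, 0]
The echelon form has 3 nonzero rows; the last pivot sits in the augmented column, so rank(P) = 2 but rank([P|b]) = 3.
Since the ranks differ, the system is inconsistent.
It has no solutions.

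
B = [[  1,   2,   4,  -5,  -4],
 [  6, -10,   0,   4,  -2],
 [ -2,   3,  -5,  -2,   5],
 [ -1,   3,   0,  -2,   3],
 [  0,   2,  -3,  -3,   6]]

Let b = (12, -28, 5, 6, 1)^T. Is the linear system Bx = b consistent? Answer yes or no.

yes

Row reduce the augmented matrix [B | b].
R2 ← R2 − (6)·R1: [0, -22, -24, 34, 22, -100]
R3 ← R3 + (2)·R1: [0, 7, 3, -12, -3, 29]
R4 ← R4 + R1: [0, 5, 4, -7, -1, 18]
R3 ← R3 + (7/22)·R2: [0, 0, -51/11, -13/11, 4, -31/11]
R4 ← R4 + (5/22)·R2: [0, 0, -16/11, 8/11, 4, -52/11]
R5 ← R5 + (1/11)·R2: [0, 0, -57/11, 1/11, 8, -89/11]
R4 ← R4 − (16/51)·R3: [0, 0, 0, 56/51, 140/51, -196/51]
R5 ← R5 − (19/17)·R3: [0, 0, 0, 24/17, 60/17, -84/17]
R5 ← R5 − (9/7)·R4: [0, 0, 0, 0, 0, 0]
The echelon form has 4 nonzero rows, and every pivot lies in the first 5 columns, so rank(B) = rank([B|b]) = 4.
The system is consistent.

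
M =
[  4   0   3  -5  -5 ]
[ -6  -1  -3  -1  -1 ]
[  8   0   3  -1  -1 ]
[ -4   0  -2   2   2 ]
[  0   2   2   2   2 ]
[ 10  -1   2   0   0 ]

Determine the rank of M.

Row reduce to echelon form.
R2 ← R2 + (3/2)·R1: [0, -1, 3/2, -17/2, -17/2]
R3 ← R3 − (2)·R1: [0, 0, -3, 9, 9]
R4 ← R4 + R1: [0, 0, 1, -3, -3]
R6 ← R6 − (5/2)·R1: [0, -1, -11/2, 25/2, 25/2]
R5 ← R5 + (2)·R2: [0, 0, 5, -15, -15]
R6 ← R6 − R2: [0, 0, -7, 21, 21]
R4 ← R4 + (1/3)·R3: [0, 0, 0, 0, 0]
R5 ← R5 + (5/3)·R3: [0, 0, 0, 0, 0]
R6 ← R6 − (7/3)·R3: [0, 0, 0, 0, 0]
Echelon form has 3 nonzero rows, so rank(M) = 3.

3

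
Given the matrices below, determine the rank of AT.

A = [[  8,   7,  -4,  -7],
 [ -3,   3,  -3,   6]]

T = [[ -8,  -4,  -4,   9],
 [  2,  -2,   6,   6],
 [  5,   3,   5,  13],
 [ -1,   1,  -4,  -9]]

First compute AT:
[[-63, -65,  18, 125],
 [  9,   3,  -9, -102]]
Now row reduce the product.
R2 ← R2 + (1/7)·R1: [0, -44/7, -45/7, -589/7]
2 nonzero rows, so rank(AT) = 2.

2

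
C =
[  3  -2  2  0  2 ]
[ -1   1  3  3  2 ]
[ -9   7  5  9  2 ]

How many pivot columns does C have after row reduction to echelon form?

2

Row reduce to echelon form.
R2 ← R2 + (1/3)·R1: [0, 1/3, 11/3, 3, 8/3]
R3 ← R3 + (3)·R1: [0, 1, 11, 9, 8]
R3 ← R3 − (3)·R2: [0, 0, 0, 0, 0]
Echelon form has 2 nonzero rows, so rank(C) = 2.
Each nonzero row contributes one pivot column: 2 pivot columns.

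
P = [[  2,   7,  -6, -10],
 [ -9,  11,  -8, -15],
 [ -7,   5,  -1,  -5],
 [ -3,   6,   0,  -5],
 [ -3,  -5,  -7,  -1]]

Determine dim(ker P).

Row reduce to echelon form.
R2 ← R2 + (9/2)·R1: [0, 85/2, -35, -60]
R3 ← R3 + (7/2)·R1: [0, 59/2, -22, -40]
R4 ← R4 + (3/2)·R1: [0, 33/2, -9, -20]
R5 ← R5 + (3/2)·R1: [0, 11/2, -16, -16]
R3 ← R3 − (59/85)·R2: [0, 0, 39/17, 28/17]
R4 ← R4 − (33/85)·R2: [0, 0, 78/17, 56/17]
R5 ← R5 − (11/85)·R2: [0, 0, -195/17, -140/17]
R4 ← R4 − (2)·R3: [0, 0, 0, 0]
R5 ← R5 + (5)·R3: [0, 0, 0, 0]
3 nonzero rows, so rank(P) = 3.
P has 4 columns; by rank–nullity, nullity = 4 − 3 = 1.

1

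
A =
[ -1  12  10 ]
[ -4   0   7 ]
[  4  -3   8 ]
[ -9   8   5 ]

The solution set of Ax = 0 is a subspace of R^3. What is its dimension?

Row reduce to echelon form.
R2 ← R2 − (4)·R1: [0, -48, -33]
R3 ← R3 + (4)·R1: [0, 45, 48]
R4 ← R4 − (9)·R1: [0, -100, -85]
R3 ← R3 + (15/16)·R2: [0, 0, 273/16]
R4 ← R4 − (25/12)·R2: [0, 0, -65/4]
R4 ← R4 + (20/21)·R3: [0, 0, 0]
3 nonzero rows, so rank(A) = 3.
A has 3 columns; by rank–nullity, nullity = 3 − 3 = 0.

0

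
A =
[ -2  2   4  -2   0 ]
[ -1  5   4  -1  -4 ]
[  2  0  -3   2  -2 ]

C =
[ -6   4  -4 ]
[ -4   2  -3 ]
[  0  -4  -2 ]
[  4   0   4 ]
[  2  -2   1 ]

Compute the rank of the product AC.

First compute AC:
[[ -4, -20, -14],
 [-26,  -2, -27],
 [ -8,  24,   4]]
Now row reduce the product.
R2 ← R2 − (13/2)·R1: [0, 128, 64]
R3 ← R3 − (2)·R1: [0, 64, 32]
R3 ← R3 − (1/2)·R2: [0, 0, 0]
2 nonzero rows, so rank(AC) = 2.

2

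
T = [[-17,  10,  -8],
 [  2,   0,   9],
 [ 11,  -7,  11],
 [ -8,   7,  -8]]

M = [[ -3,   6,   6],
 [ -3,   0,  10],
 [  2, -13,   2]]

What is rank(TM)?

First compute TM:
[[  5,   2, -18],
 [ 12, -105,  30],
 [ 10, -77,  18],
 [-13,  56,   6]]
Now row reduce the product.
R2 ← R2 − (12/5)·R1: [0, -549/5, 366/5]
R3 ← R3 − (2)·R1: [0, -81, 54]
R4 ← R4 + (13/5)·R1: [0, 306/5, -204/5]
R3 ← R3 − (45/61)·R2: [0, 0, 0]
R4 ← R4 + (34/61)·R2: [0, 0, 0]
2 nonzero rows, so rank(TM) = 2.

2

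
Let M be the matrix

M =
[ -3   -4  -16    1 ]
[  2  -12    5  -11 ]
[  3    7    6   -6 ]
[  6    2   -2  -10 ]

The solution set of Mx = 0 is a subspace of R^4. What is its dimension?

Row reduce to echelon form.
R2 ← R2 + (2/3)·R1: [0, -44/3, -17/3, -31/3]
R3 ← R3 + R1: [0, 3, -10, -5]
R4 ← R4 + (2)·R1: [0, -6, -34, -8]
R3 ← R3 + (9/44)·R2: [0, 0, -491/44, -313/44]
R4 ← R4 − (9/22)·R2: [0, 0, -697/22, -83/22]
R4 ← R4 − (1394/491)·R3: [0, 0, 0, 8064/491]
4 nonzero rows, so rank(M) = 4.
M has 4 columns; by rank–nullity, nullity = 4 − 4 = 0.

0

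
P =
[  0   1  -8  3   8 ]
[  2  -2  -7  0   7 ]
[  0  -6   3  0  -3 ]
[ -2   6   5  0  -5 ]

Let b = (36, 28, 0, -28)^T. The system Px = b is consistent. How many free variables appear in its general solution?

2

Row reduce the augmented matrix [P | b].
Swap R1 ↔ R2
R4 ← R4 + R1: [0, 4, -2, 0, 2, 0]
R3 ← R3 + (6)·R2: [0, 0, -45, 18, 45, 216]
R4 ← R4 − (4)·R2: [0, 0, 30, -12, -30, -144]
R4 ← R4 + (2/3)·R3: [0, 0, 0, 0, 0, 0]
The echelon form has 3 nonzero rows, and every pivot lies in the first 5 columns, so rank(P) = rank([P|b]) = 3.
The system is consistent.
Free variables = (unknowns) − (rank) = 5 − 3 = 2.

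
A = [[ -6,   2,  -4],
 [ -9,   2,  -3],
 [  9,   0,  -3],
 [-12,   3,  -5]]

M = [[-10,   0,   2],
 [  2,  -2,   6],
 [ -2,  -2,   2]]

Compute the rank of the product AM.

First compute AM:
[[ 72,   4,  -8],
 [100,   2, -12],
 [-84,   6,  12],
 [136,   4, -16]]
Now row reduce the product.
R2 ← R2 − (25/18)·R1: [0, -32/9, -8/9]
R3 ← R3 + (7/6)·R1: [0, 32/3, 8/3]
R4 ← R4 − (17/9)·R1: [0, -32/9, -8/9]
R3 ← R3 + (3)·R2: [0, 0, 0]
R4 ← R4 − R2: [0, 0, 0]
2 nonzero rows, so rank(AM) = 2.

2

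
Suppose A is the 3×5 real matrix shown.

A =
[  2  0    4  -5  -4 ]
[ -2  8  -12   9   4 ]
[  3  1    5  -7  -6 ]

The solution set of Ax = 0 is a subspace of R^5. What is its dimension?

Row reduce to echelon form.
R2 ← R2 + R1: [0, 8, -8, 4, 0]
R3 ← R3 − (3/2)·R1: [0, 1, -1, 1/2, 0]
R3 ← R3 − (1/8)·R2: [0, 0, 0, 0, 0]
2 nonzero rows, so rank(A) = 2.
A has 5 columns; by rank–nullity, nullity = 5 − 2 = 3.

3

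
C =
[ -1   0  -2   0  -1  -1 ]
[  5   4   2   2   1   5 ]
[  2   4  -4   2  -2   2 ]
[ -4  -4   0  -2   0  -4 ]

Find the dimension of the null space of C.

Row reduce to echelon form.
R2 ← R2 + (5)·R1: [0, 4, -8, 2, -4, 0]
R3 ← R3 + (2)·R1: [0, 4, -8, 2, -4, 0]
R4 ← R4 − (4)·R1: [0, -4, 8, -2, 4, 0]
R3 ← R3 − R2: [0, 0, 0, 0, 0, 0]
R4 ← R4 + R2: [0, 0, 0, 0, 0, 0]
2 nonzero rows, so rank(C) = 2.
C has 6 columns; by rank–nullity, nullity = 6 − 2 = 4.

4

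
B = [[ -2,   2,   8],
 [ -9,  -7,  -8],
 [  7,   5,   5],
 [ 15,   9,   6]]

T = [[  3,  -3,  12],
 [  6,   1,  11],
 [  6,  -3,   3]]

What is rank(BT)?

2

First compute BT:
[[ 54, -16,  22],
 [-117,  44, -209],
 [ 81, -31, 154],
 [135, -54, 297]]
Now row reduce the product.
R2 ← R2 + (13/6)·R1: [0, 28/3, -484/3]
R3 ← R3 − (3/2)·R1: [0, -7, 121]
R4 ← R4 − (5/2)·R1: [0, -14, 242]
R3 ← R3 + (3/4)·R2: [0, 0, 0]
R4 ← R4 + (3/2)·R2: [0, 0, 0]
2 nonzero rows, so rank(BT) = 2.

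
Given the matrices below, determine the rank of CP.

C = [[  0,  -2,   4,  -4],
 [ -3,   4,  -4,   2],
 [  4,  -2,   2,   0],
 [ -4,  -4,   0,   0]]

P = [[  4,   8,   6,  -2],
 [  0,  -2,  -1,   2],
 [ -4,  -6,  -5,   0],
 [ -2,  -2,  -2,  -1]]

First compute CP:
[[ -8, -12, -10,   0],
 [  0, -12,  -6,  12],
 [  8,  24,  16, -12],
 [-16, -24, -20,   0]]
Now row reduce the product.
R3 ← R3 + R1: [0, 12, 6, -12]
R4 ← R4 − (2)·R1: [0, 0, 0, 0]
R3 ← R3 + R2: [0, 0, 0, 0]
2 nonzero rows, so rank(CP) = 2.

2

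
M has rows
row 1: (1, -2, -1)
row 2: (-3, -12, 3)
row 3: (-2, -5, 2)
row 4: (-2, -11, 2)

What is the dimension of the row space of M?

Row reduce to echelon form.
R2 ← R2 + (3)·R1: [0, -18, 0]
R3 ← R3 + (2)·R1: [0, -9, 0]
R4 ← R4 + (2)·R1: [0, -15, 0]
R3 ← R3 − (1/2)·R2: [0, 0, 0]
R4 ← R4 − (5/6)·R2: [0, 0, 0]
Echelon form has 2 nonzero rows, so rank(M) = 2.
The row space has dimension equal to the rank: 2.

2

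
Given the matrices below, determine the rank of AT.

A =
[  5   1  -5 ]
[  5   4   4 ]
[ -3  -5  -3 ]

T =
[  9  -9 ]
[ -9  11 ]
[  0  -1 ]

2

First compute AT:
[[ 36, -29],
 [  9,  -5],
 [ 18, -25]]
Now row reduce the product.
R2 ← R2 − (1/4)·R1: [0, 9/4]
R3 ← R3 − (1/2)·R1: [0, -21/2]
R3 ← R3 + (14/3)·R2: [0, 0]
2 nonzero rows, so rank(AT) = 2.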